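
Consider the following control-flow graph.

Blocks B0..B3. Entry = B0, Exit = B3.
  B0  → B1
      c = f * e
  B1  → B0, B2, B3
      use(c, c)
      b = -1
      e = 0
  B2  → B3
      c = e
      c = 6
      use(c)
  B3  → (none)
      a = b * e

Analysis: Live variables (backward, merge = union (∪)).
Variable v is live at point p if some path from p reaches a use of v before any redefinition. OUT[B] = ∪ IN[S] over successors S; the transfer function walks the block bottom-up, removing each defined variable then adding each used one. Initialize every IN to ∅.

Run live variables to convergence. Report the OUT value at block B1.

Fixpoint table:
  B0:  IN={e, f}  OUT={c, f}
  B1:  IN={c, f}  OUT={b, e, f}
  B2:  IN={b, e}  OUT={b, e}
  B3:  IN={b, e}  OUT={}

Merge at B1: OUT[B1] = IN[B0] ⊔ IN[B2] ⊔ IN[B3] = {b, e, f}

Answer: {b, e, f}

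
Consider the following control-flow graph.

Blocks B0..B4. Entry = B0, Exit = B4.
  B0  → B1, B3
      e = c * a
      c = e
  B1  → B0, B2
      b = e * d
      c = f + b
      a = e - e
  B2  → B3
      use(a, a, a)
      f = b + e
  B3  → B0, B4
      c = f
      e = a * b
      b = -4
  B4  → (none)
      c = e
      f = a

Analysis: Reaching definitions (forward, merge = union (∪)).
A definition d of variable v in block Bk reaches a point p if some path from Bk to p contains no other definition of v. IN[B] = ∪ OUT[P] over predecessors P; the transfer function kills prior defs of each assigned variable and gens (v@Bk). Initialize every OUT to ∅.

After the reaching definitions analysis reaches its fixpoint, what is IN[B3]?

Converged values:
  B0: | IN={a@B1, b@B1, b@B3, c@B1, c@B3, e@B0, e@B3, f@B2} | OUT={a@B1, b@B1, b@B3, c@B0, e@B0, f@B2}
  B1: | IN={a@B1, b@B1, b@B3, c@B0, e@B0, f@B2} | OUT={a@B1, b@B1, c@B1, e@B0, f@B2}
  B2: | IN={a@B1, b@B1, c@B1, e@B0, f@B2} | OUT={a@B1, b@B1, c@B1, e@B0, f@B2}
  B3: | IN={a@B1, b@B1, b@B3, c@B0, c@B1, e@B0, f@B2} | OUT={a@B1, b@B3, c@B3, e@B3, f@B2}
  B4: | IN={a@B1, b@B3, c@B3, e@B3, f@B2} | OUT={a@B1, b@B3, c@B4, e@B3, f@B4}

Merge at B3: IN[B3] = OUT[B0] ⊔ OUT[B2] = {a@B1, b@B1, b@B3, c@B0, c@B1, e@B0, f@B2}

Answer: {a@B1, b@B1, b@B3, c@B0, c@B1, e@B0, f@B2}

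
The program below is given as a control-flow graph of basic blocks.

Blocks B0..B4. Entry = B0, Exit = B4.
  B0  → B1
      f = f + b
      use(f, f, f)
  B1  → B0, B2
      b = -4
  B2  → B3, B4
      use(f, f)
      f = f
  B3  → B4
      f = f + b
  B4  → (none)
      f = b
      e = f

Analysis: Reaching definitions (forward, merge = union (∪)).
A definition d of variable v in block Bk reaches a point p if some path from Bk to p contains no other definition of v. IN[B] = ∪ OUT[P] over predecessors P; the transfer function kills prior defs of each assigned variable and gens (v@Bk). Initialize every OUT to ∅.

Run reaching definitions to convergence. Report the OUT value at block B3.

Fixpoint table:
  B0:   IN={b@B1, f@B0}   OUT={b@B1, f@B0}
  B1:   IN={b@B1, f@B0}   OUT={b@B1, f@B0}
  B2:   IN={b@B1, f@B0}   OUT={b@B1, f@B2}
  B3:   IN={b@B1, f@B2}   OUT={b@B1, f@B3}
  B4:   IN={b@B1, f@B2, f@B3}   OUT={b@B1, e@B4, f@B4}

Merge at B3: IN[B3] = OUT[B2] = {b@B1, f@B2}
Applying B3's transfer function to that IN value gives OUT[B3] (row B3 above).

Answer: {b@B1, f@B3}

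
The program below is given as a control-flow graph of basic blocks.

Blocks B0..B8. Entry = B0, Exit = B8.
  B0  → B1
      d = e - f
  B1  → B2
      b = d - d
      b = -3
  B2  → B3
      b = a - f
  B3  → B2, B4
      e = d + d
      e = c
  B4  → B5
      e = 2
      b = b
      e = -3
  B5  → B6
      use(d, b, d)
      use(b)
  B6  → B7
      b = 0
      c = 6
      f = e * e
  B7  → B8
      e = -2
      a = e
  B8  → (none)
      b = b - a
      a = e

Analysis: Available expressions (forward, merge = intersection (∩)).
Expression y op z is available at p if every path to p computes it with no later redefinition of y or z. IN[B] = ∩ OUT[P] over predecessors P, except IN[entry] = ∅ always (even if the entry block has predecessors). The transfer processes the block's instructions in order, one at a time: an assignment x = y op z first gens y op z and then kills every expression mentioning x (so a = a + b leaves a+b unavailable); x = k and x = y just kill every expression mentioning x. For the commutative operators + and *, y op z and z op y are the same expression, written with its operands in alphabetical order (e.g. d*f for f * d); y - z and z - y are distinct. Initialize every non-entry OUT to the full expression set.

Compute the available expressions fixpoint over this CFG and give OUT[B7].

Answer: {d+d, d-d}

Trace:
Per-block solution:
  B0:   IN={}   OUT={e-f}
  B1:   IN={e-f}   OUT={d-d, e-f}
  B2:   IN={d-d}   OUT={a-f, d-d}
  B3:   IN={a-f, d-d}   OUT={a-f, d+d, d-d}
  B4:   IN={a-f, d+d, d-d}   OUT={a-f, d+d, d-d}
  B5:   IN={a-f, d+d, d-d}   OUT={a-f, d+d, d-d}
  B6:   IN={a-f, d+d, d-d}   OUT={d+d, d-d, e*e}
  B7:   IN={d+d, d-d, e*e}   OUT={d+d, d-d}
  B8:   IN={d+d, d-d}   OUT={d+d, d-d}

Merge at B7: IN[B7] = OUT[B6] = {d+d, d-d, e*e}
Applying B7's transfer function to that IN value gives OUT[B7] (row B7 above).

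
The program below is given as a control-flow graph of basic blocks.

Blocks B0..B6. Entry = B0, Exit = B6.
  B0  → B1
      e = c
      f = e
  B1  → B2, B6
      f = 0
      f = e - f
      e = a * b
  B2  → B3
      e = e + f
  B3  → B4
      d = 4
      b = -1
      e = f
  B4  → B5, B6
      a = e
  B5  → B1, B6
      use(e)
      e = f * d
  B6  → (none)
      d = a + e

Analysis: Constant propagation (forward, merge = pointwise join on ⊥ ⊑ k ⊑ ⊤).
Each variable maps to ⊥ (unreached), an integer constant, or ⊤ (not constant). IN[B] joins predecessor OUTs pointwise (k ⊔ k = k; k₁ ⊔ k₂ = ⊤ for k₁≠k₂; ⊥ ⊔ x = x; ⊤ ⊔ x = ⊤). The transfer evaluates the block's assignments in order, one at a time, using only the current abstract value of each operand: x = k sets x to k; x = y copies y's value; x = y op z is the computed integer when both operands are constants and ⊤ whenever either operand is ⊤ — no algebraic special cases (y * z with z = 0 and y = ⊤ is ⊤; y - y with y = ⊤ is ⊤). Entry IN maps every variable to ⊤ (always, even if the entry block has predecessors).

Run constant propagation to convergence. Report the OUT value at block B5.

Answer: {a: ⊤, b: -1, c: ⊤, d: 4, e: ⊤, f: ⊤}

Working:
Converged values:
  B0: | IN=(all ⊤) | OUT=(all ⊤)
  B1: | IN=(all ⊤) | OUT=(all ⊤)
  B2: | IN=(all ⊤) | OUT=(all ⊤)
  B3: | IN=(all ⊤) | OUT={b:-1, d:4; rest ⊤}
  B4: | IN={b:-1, d:4; rest ⊤} | OUT={b:-1, d:4; rest ⊤}
  B5: | IN={b:-1, d:4; rest ⊤} | OUT={b:-1, d:4; rest ⊤}
  B6: | IN=(all ⊤) | OUT=(all ⊤)

Merge at B5: IN[B5] = OUT[B4] = {a: ⊤, b: -1, c: ⊤, d: 4, e: ⊤, f: ⊤}
Applying B5's transfer function to that IN value gives OUT[B5] (row B5 above).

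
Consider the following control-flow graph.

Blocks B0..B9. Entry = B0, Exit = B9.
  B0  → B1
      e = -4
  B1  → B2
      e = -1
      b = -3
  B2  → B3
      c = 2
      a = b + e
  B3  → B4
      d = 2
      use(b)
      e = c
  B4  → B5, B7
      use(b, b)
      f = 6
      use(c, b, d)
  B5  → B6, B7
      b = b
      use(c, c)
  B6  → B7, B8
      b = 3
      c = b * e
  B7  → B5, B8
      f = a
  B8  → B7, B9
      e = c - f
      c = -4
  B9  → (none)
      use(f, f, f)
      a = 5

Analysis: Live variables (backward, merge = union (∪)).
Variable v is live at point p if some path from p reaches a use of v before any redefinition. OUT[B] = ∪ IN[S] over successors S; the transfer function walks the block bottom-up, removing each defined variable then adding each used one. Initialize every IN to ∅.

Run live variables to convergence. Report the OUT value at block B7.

Converged values:
  B0:  IN={}  OUT={}
  B1:  IN={}  OUT={b, e}
  B2:  IN={b, e}  OUT={a, b, c}
  B3:  IN={a, b, c}  OUT={a, b, c, d, e}
  B4:  IN={a, b, c, d, e}  OUT={a, b, c, e, f}
  B5:  IN={a, b, c, e, f}  OUT={a, b, c, e, f}
  B6:  IN={a, e, f}  OUT={a, b, c, e, f}
  B7:  IN={a, b, c, e}  OUT={a, b, c, e, f}
  B8:  IN={a, b, c, f}  OUT={a, b, c, e, f}
  B9:  IN={f}  OUT={}

Merge at B7: OUT[B7] = IN[B5] ⊔ IN[B8] = {a, b, c, e, f}

Answer: {a, b, c, e, f}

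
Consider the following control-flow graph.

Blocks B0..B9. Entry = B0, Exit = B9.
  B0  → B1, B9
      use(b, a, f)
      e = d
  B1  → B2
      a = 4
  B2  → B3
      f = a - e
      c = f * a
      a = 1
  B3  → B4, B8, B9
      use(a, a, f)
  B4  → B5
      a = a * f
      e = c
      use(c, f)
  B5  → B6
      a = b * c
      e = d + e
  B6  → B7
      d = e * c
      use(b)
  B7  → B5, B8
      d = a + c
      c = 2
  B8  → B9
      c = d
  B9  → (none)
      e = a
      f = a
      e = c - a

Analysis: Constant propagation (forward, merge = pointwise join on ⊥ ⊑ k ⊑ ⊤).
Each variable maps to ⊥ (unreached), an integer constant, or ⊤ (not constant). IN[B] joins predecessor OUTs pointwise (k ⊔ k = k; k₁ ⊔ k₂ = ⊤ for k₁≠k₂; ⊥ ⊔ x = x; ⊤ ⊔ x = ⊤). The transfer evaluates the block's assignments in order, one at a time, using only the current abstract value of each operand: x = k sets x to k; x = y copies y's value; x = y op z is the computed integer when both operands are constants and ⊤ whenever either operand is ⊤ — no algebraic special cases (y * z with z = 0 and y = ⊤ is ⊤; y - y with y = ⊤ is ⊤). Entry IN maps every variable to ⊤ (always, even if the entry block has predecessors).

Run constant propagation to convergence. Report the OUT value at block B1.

Per-block solution:
  B0:   IN=(all ⊤)   OUT=(all ⊤)
  B1:   IN=(all ⊤)   OUT={a:4; rest ⊤}
  B2:   IN={a:4; rest ⊤}   OUT={a:1; rest ⊤}
  B3:   IN={a:1; rest ⊤}   OUT={a:1; rest ⊤}
  B4:   IN={a:1; rest ⊤}   OUT=(all ⊤)
  B5:   IN=(all ⊤)   OUT=(all ⊤)
  B6:   IN=(all ⊤)   OUT=(all ⊤)
  B7:   IN=(all ⊤)   OUT={c:2; rest ⊤}
  B8:   IN=(all ⊤)   OUT=(all ⊤)
  B9:   IN=(all ⊤)   OUT=(all ⊤)

Merge at B1: IN[B1] = OUT[B0] = {a: ⊤, b: ⊤, c: ⊤, d: ⊤, e: ⊤, f: ⊤}
Applying B1's transfer function to that IN value gives OUT[B1] (row B1 above).

Answer: {a: 4, b: ⊤, c: ⊤, d: ⊤, e: ⊤, f: ⊤}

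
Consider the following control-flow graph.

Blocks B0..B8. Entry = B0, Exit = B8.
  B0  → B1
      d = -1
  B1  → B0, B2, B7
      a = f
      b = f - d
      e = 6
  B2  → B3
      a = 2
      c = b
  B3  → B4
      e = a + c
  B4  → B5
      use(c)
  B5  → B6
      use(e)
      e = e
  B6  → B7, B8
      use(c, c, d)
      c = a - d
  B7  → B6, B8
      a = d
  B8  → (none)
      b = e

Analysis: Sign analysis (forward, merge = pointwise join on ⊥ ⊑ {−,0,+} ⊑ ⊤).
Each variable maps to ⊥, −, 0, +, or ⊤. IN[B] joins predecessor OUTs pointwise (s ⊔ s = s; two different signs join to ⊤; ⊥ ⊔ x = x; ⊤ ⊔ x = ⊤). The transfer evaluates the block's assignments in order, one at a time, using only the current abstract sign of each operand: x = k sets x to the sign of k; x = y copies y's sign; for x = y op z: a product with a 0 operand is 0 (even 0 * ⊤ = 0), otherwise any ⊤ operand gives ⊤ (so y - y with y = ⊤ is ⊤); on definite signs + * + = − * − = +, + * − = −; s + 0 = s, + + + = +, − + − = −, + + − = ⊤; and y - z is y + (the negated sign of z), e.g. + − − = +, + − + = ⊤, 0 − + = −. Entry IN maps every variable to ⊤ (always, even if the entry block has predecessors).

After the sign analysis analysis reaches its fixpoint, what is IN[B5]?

Fixpoint table:
  B0: | IN=(all ⊤) | OUT={d:-; rest ⊤}
  B1: | IN={d:-; rest ⊤} | OUT={d:-, e:+; rest ⊤}
  B2: | IN={d:-, e:+; rest ⊤} | OUT={a:+, d:-, e:+; rest ⊤}
  B3: | IN={a:+, d:-, e:+; rest ⊤} | OUT={a:+, d:-; rest ⊤}
  B4: | IN={a:+, d:-; rest ⊤} | OUT={a:+, d:-; rest ⊤}
  B5: | IN={a:+, d:-; rest ⊤} | OUT={a:+, d:-; rest ⊤}
  B6: | IN={d:-; rest ⊤} | OUT={d:-; rest ⊤}
  B7: | IN={d:-; rest ⊤} | OUT={a:-, d:-; rest ⊤}
  B8: | IN={d:-; rest ⊤} | OUT={d:-; rest ⊤}

Merge at B5: IN[B5] = OUT[B4] = {a: +, b: ⊤, c: ⊤, d: -, e: ⊤, f: ⊤}

Answer: {a: +, b: ⊤, c: ⊤, d: -, e: ⊤, f: ⊤}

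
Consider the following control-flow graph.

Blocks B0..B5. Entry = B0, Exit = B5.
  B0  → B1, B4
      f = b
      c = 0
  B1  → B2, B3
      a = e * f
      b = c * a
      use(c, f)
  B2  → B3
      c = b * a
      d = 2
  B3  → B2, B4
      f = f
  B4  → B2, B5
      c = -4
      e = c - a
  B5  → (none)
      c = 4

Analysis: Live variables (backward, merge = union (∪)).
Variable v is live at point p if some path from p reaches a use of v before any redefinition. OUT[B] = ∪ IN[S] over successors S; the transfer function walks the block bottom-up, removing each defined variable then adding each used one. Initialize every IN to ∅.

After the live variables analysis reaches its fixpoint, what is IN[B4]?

Fixpoint table:
  B0:  IN={a, b, e}  OUT={a, b, c, e, f}
  B1:  IN={c, e, f}  OUT={a, b, f}
  B2:  IN={a, b, f}  OUT={a, b, f}
  B3:  IN={a, b, f}  OUT={a, b, f}
  B4:  IN={a, b, f}  OUT={a, b, f}
  B5:  IN={}  OUT={}

Merge at B4: OUT[B4] = IN[B2] ⊔ IN[B5] = {a, b, f}
Applying B4's transfer function to that OUT value gives IN[B4] (row B4 above).

Answer: {a, b, f}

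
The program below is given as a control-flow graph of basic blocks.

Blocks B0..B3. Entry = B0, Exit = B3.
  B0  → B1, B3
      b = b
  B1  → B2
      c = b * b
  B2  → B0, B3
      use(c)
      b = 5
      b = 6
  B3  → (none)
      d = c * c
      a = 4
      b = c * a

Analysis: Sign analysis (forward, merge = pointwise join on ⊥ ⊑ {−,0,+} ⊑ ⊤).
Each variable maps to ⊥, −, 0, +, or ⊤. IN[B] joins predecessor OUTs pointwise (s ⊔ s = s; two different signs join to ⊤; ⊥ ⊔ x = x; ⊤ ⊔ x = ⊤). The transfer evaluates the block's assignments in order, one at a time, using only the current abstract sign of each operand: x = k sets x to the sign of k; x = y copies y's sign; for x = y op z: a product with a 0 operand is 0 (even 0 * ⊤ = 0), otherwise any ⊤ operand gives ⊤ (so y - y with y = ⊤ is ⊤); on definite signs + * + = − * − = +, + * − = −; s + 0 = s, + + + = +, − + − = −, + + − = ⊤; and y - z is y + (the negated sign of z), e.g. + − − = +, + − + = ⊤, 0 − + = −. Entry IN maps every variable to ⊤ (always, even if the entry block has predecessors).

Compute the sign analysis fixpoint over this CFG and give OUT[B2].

Converged values:
  B0:  IN=(all ⊤)  OUT=(all ⊤)
  B1:  IN=(all ⊤)  OUT=(all ⊤)
  B2:  IN=(all ⊤)  OUT={b:+; rest ⊤}
  B3:  IN=(all ⊤)  OUT={a:+; rest ⊤}

Merge at B2: IN[B2] = OUT[B1] = {a: ⊤, b: ⊤, c: ⊤, d: ⊤, e: ⊤, f: ⊤}
Applying B2's transfer function to that IN value gives OUT[B2] (row B2 above).

Answer: {a: ⊤, b: +, c: ⊤, d: ⊤, e: ⊤, f: ⊤}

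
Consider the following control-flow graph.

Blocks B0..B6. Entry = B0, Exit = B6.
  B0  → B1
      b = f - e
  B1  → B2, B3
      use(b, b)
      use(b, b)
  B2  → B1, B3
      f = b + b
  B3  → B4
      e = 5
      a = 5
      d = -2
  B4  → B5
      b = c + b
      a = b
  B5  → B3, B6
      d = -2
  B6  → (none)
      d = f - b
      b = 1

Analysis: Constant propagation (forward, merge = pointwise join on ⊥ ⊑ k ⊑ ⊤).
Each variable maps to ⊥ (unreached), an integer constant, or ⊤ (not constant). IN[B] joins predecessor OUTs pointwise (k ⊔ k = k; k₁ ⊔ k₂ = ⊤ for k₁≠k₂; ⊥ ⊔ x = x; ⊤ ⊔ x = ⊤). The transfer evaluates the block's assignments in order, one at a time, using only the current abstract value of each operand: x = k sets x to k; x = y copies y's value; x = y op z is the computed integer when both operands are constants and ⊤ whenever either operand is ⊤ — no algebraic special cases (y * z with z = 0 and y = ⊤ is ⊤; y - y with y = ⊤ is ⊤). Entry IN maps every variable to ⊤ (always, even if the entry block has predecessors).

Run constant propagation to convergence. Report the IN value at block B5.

Per-block solution:
  B0:  IN=(all ⊤)  OUT=(all ⊤)
  B1:  IN=(all ⊤)  OUT=(all ⊤)
  B2:  IN=(all ⊤)  OUT=(all ⊤)
  B3:  IN=(all ⊤)  OUT={a:5, d:-2, e:5; rest ⊤}
  B4:  IN={a:5, d:-2, e:5; rest ⊤}  OUT={d:-2, e:5; rest ⊤}
  B5:  IN={d:-2, e:5; rest ⊤}  OUT={d:-2, e:5; rest ⊤}
  B6:  IN={d:-2, e:5; rest ⊤}  OUT={b:1, e:5; rest ⊤}

Merge at B5: IN[B5] = OUT[B4] = {a: ⊤, b: ⊤, c: ⊤, d: -2, e: 5, f: ⊤}

Answer: {a: ⊤, b: ⊤, c: ⊤, d: -2, e: 5, f: ⊤}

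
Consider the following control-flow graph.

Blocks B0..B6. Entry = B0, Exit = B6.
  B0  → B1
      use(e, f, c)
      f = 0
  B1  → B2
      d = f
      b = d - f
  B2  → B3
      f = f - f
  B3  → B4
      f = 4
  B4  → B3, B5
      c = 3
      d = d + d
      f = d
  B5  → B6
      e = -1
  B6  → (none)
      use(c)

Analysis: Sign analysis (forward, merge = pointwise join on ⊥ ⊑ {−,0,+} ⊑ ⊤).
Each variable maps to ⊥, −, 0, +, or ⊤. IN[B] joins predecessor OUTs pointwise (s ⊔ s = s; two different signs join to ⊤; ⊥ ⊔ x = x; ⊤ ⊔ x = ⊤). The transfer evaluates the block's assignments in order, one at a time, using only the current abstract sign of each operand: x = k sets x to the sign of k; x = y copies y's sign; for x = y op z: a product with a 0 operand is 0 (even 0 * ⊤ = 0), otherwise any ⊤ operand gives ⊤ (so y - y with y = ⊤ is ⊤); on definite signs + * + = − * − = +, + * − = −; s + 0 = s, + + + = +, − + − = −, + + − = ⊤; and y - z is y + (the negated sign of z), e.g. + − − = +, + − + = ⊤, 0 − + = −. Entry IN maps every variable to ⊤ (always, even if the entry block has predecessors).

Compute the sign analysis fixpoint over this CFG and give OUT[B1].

Fixpoint table:
  B0: | IN=(all ⊤) | OUT={f:0; rest ⊤}
  B1: | IN={f:0; rest ⊤} | OUT={b:0, d:0, f:0; rest ⊤}
  B2: | IN={b:0, d:0, f:0; rest ⊤} | OUT={b:0, d:0, f:0; rest ⊤}
  B3: | IN={b:0, d:0, f:0; rest ⊤} | OUT={b:0, d:0, f:+; rest ⊤}
  B4: | IN={b:0, d:0, f:+; rest ⊤} | OUT={b:0, c:+, d:0, f:0; rest ⊤}
  B5: | IN={b:0, c:+, d:0, f:0; rest ⊤} | OUT={b:0, c:+, d:0, e:-, f:0; rest ⊤}
  B6: | IN={b:0, c:+, d:0, e:-, f:0; rest ⊤} | OUT={b:0, c:+, d:0, e:-, f:0; rest ⊤}

Merge at B1: IN[B1] = OUT[B0] = {a: ⊤, b: ⊤, c: ⊤, d: ⊤, e: ⊤, f: 0}
Applying B1's transfer function to that IN value gives OUT[B1] (row B1 above).

Answer: {a: ⊤, b: 0, c: ⊤, d: 0, e: ⊤, f: 0}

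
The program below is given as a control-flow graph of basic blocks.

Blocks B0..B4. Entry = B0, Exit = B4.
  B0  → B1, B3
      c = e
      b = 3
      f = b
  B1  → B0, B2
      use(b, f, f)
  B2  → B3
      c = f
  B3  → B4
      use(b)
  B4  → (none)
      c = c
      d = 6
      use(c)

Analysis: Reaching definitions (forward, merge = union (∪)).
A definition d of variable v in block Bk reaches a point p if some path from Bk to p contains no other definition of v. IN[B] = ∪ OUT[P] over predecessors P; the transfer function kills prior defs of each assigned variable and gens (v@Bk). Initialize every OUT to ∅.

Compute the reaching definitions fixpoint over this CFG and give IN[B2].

Per-block solution:
  B0: | IN={b@B0, c@B0, f@B0} | OUT={b@B0, c@B0, f@B0}
  B1: | IN={b@B0, c@B0, f@B0} | OUT={b@B0, c@B0, f@B0}
  B2: | IN={b@B0, c@B0, f@B0} | OUT={b@B0, c@B2, f@B0}
  B3: | IN={b@B0, c@B0, c@B2, f@B0} | OUT={b@B0, c@B0, c@B2, f@B0}
  B4: | IN={b@B0, c@B0, c@B2, f@B0} | OUT={b@B0, c@B4, d@B4, f@B0}

Merge at B2: IN[B2] = OUT[B1] = {b@B0, c@B0, f@B0}

Answer: {b@B0, c@B0, f@B0}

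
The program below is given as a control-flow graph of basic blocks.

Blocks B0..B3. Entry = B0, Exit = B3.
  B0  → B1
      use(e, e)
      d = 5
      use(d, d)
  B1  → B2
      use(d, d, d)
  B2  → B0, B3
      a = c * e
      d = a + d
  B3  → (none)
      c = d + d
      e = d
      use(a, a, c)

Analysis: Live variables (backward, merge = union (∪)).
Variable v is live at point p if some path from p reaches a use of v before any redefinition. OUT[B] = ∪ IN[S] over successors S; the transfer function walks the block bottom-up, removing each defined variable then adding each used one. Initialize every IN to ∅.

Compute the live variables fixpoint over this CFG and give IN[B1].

Answer: {c, d, e}

Working:
Converged values:
  B0: | IN={c, e} | OUT={c, d, e}
  B1: | IN={c, d, e} | OUT={c, d, e}
  B2: | IN={c, d, e} | OUT={a, c, d, e}
  B3: | IN={a, d} | OUT={}

Merge at B1: OUT[B1] = IN[B2] = {c, d, e}
Applying B1's transfer function to that OUT value gives IN[B1] (row B1 above).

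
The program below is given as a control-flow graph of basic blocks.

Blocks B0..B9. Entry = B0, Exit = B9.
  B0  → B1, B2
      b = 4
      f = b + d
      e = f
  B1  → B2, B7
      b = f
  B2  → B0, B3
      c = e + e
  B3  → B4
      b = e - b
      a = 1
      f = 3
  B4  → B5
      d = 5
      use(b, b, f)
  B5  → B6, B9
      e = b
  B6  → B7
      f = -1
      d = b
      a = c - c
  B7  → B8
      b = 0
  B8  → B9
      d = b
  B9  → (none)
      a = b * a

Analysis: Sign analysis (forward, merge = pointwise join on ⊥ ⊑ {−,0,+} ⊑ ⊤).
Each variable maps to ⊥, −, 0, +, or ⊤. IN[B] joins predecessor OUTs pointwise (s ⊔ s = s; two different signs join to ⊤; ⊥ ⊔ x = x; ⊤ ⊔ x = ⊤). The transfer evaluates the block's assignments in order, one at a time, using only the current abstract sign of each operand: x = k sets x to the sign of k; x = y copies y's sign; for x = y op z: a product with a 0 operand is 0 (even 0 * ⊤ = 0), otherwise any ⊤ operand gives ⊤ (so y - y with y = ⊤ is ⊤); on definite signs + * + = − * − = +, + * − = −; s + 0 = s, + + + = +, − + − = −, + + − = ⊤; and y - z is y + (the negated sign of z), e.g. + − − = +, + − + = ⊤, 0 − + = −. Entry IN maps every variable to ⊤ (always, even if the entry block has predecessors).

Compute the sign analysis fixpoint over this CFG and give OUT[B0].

Fixpoint table:
  B0: | IN=(all ⊤) | OUT={b:+; rest ⊤}
  B1: | IN={b:+; rest ⊤} | OUT=(all ⊤)
  B2: | IN=(all ⊤) | OUT=(all ⊤)
  B3: | IN=(all ⊤) | OUT={a:+, f:+; rest ⊤}
  B4: | IN={a:+, f:+; rest ⊤} | OUT={a:+, d:+, f:+; rest ⊤}
  B5: | IN={a:+, d:+, f:+; rest ⊤} | OUT={a:+, d:+, f:+; rest ⊤}
  B6: | IN={a:+, d:+, f:+; rest ⊤} | OUT={f:-; rest ⊤}
  B7: | IN=(all ⊤) | OUT={b:0; rest ⊤}
  B8: | IN={b:0; rest ⊤} | OUT={b:0, d:0; rest ⊤}
  B9: | IN=(all ⊤) | OUT=(all ⊤)

Merge at B0 (entry node, so the boundary value (all ⊤) is joined with the incoming edge(s)): IN[B0] = (all ⊤) ⊔ OUT[B2] = {a: ⊤, b: ⊤, c: ⊤, d: ⊤, e: ⊤, f: ⊤}
Applying B0's transfer function to that IN value gives OUT[B0] (row B0 above).

Answer: {a: ⊤, b: +, c: ⊤, d: ⊤, e: ⊤, f: ⊤}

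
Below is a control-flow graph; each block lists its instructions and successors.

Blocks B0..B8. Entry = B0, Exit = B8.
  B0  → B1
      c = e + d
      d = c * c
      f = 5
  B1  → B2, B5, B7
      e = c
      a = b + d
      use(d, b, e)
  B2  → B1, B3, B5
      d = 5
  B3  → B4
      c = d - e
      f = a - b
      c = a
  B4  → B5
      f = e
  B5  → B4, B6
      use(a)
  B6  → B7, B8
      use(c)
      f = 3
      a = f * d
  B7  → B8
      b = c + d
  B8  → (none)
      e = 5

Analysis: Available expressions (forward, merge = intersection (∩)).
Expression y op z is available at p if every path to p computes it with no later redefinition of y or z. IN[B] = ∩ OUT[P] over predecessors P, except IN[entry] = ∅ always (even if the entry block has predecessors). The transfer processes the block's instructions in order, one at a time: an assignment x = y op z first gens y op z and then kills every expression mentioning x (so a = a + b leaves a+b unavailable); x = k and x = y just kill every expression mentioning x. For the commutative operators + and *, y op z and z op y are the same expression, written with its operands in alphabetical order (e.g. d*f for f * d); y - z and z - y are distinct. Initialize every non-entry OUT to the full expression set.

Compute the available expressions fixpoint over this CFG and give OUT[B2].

Converged values:
  B0:  IN={}  OUT={c*c}
  B1:  IN={c*c}  OUT={b+d, c*c}
  B2:  IN={b+d, c*c}  OUT={c*c}
  B3:  IN={c*c}  OUT={a-b, d-e}
  B4:  IN={}  OUT={}
  B5:  IN={}  OUT={}
  B6:  IN={}  OUT={d*f}
  B7:  IN={}  OUT={c+d}
  B8:  IN={}  OUT={}

Merge at B2: IN[B2] = OUT[B1] = {b+d, c*c}
Applying B2's transfer function to that IN value gives OUT[B2] (row B2 above).

Answer: {c*c}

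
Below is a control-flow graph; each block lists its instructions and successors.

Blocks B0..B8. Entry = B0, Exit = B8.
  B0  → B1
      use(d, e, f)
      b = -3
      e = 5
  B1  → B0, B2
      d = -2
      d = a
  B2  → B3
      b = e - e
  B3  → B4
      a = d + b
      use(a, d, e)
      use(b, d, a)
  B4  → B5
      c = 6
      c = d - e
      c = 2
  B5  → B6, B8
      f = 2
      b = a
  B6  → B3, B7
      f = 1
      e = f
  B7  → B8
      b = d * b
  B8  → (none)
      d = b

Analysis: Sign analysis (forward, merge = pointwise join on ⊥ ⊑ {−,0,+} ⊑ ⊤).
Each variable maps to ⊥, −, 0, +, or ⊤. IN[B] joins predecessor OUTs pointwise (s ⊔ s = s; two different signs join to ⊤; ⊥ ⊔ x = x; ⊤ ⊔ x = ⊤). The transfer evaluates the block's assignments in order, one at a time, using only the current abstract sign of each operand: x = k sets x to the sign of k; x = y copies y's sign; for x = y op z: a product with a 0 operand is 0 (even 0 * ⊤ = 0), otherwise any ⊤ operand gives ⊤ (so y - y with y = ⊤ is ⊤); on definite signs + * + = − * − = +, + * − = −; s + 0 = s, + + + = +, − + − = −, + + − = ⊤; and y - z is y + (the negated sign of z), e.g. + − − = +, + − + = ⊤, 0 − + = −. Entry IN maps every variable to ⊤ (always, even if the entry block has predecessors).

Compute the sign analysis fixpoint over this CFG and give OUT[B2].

Answer: {a: ⊤, b: ⊤, c: ⊤, d: ⊤, e: +, f: ⊤}

Trace:
Converged values:
  B0:  IN=(all ⊤)  OUT={b:-, e:+; rest ⊤}
  B1:  IN={b:-, e:+; rest ⊤}  OUT={b:-, e:+; rest ⊤}
  B2:  IN={b:-, e:+; rest ⊤}  OUT={e:+; rest ⊤}
  B3:  IN={e:+; rest ⊤}  OUT={e:+; rest ⊤}
  B4:  IN={e:+; rest ⊤}  OUT={c:+, e:+; rest ⊤}
  B5:  IN={c:+, e:+; rest ⊤}  OUT={c:+, e:+, f:+; rest ⊤}
  B6:  IN={c:+, e:+, f:+; rest ⊤}  OUT={c:+, e:+, f:+; rest ⊤}
  B7:  IN={c:+, e:+, f:+; rest ⊤}  OUT={c:+, e:+, f:+; rest ⊤}
  B8:  IN={c:+, e:+, f:+; rest ⊤}  OUT={c:+, e:+, f:+; rest ⊤}

Merge at B2: IN[B2] = OUT[B1] = {a: ⊤, b: -, c: ⊤, d: ⊤, e: +, f: ⊤}
Applying B2's transfer function to that IN value gives OUT[B2] (row B2 above).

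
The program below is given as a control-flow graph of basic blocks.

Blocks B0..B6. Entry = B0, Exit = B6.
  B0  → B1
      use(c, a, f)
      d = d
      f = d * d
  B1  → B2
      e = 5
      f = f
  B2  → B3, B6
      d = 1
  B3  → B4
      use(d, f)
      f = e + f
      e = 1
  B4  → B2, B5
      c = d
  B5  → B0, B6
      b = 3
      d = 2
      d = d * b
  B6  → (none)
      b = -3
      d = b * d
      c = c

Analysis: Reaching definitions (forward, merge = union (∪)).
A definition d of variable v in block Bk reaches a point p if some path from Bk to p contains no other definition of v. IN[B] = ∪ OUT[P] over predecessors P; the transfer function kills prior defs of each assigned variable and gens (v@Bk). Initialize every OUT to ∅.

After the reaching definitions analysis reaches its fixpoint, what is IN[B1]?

Per-block solution:
  B0:  IN={b@B5, c@B4, d@B5, e@B3, f@B3}  OUT={b@B5, c@B4, d@B0, e@B3, f@B0}
  B1:  IN={b@B5, c@B4, d@B0, e@B3, f@B0}  OUT={b@B5, c@B4, d@B0, e@B1, f@B1}
  B2:  IN={b@B5, c@B4, d@B0, d@B2, e@B1, e@B3, f@B1, f@B3}  OUT={b@B5, c@B4, d@B2, e@B1, e@B3, f@B1, f@B3}
  B3:  IN={b@B5, c@B4, d@B2, e@B1, e@B3, f@B1, f@B3}  OUT={b@B5, c@B4, d@B2, e@B3, f@B3}
  B4:  IN={b@B5, c@B4, d@B2, e@B3, f@B3}  OUT={b@B5, c@B4, d@B2, e@B3, f@B3}
  B5:  IN={b@B5, c@B4, d@B2, e@B3, f@B3}  OUT={b@B5, c@B4, d@B5, e@B3, f@B3}
  B6:  IN={b@B5, c@B4, d@B2, d@B5, e@B1, e@B3, f@B1, f@B3}  OUT={b@B6, c@B6, d@B6, e@B1, e@B3, f@B1, f@B3}

Merge at B1: IN[B1] = OUT[B0] = {b@B5, c@B4, d@B0, e@B3, f@B0}

Answer: {b@B5, c@B4, d@B0, e@B3, f@B0}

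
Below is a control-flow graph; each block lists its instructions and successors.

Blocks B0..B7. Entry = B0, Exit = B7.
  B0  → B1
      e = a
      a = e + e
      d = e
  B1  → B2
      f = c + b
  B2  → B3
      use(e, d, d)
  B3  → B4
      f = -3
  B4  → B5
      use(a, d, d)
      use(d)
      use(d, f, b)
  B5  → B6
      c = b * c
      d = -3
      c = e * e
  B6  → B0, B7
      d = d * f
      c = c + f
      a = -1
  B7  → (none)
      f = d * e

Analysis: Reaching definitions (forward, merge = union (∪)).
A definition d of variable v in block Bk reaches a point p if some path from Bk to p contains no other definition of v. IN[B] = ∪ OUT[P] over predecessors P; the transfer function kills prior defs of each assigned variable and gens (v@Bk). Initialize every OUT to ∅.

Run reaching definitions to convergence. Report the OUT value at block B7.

Per-block solution:
  B0: | IN={a@B6, c@B6, d@B6, e@B0, f@B3} | OUT={a@B0, c@B6, d@B0, e@B0, f@B3}
  B1: | IN={a@B0, c@B6, d@B0, e@B0, f@B3} | OUT={a@B0, c@B6, d@B0, e@B0, f@B1}
  B2: | IN={a@B0, c@B6, d@B0, e@B0, f@B1} | OUT={a@B0, c@B6, d@B0, e@B0, f@B1}
  B3: | IN={a@B0, c@B6, d@B0, e@B0, f@B1} | OUT={a@B0, c@B6, d@B0, e@B0, f@B3}
  B4: | IN={a@B0, c@B6, d@B0, e@B0, f@B3} | OUT={a@B0, c@B6, d@B0, e@B0, f@B3}
  B5: | IN={a@B0, c@B6, d@B0, e@B0, f@B3} | OUT={a@B0, c@B5, d@B5, e@B0, f@B3}
  B6: | IN={a@B0, c@B5, d@B5, e@B0, f@B3} | OUT={a@B6, c@B6, d@B6, e@B0, f@B3}
  B7: | IN={a@B6, c@B6, d@B6, e@B0, f@B3} | OUT={a@B6, c@B6, d@B6, e@B0, f@B7}

Merge at B7: IN[B7] = OUT[B6] = {a@B6, c@B6, d@B6, e@B0, f@B3}
Applying B7's transfer function to that IN value gives OUT[B7] (row B7 above).

Answer: {a@B6, c@B6, d@B6, e@B0, f@B7}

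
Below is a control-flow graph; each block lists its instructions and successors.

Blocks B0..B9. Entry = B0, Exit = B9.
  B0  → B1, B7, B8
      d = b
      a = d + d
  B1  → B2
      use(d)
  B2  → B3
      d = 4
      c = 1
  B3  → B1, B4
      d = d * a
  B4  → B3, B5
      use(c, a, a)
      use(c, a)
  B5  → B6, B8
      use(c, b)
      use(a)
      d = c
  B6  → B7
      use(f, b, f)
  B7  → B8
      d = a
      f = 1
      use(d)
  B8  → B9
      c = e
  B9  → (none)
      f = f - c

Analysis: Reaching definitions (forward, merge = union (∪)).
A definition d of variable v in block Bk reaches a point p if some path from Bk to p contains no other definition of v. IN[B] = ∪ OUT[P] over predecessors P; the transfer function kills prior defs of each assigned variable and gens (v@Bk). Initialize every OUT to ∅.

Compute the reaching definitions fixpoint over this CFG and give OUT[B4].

Answer: {a@B0, c@B2, d@B3}

Working:
Converged values:
  B0:   IN={}   OUT={a@B0, d@B0}
  B1:   IN={a@B0, c@B2, d@B0, d@B3}   OUT={a@B0, c@B2, d@B0, d@B3}
  B2:   IN={a@B0, c@B2, d@B0, d@B3}   OUT={a@B0, c@B2, d@B2}
  B3:   IN={a@B0, c@B2, d@B2, d@B3}   OUT={a@B0, c@B2, d@B3}
  B4:   IN={a@B0, c@B2, d@B3}   OUT={a@B0, c@B2, d@B3}
  B5:   IN={a@B0, c@B2, d@B3}   OUT={a@B0, c@B2, d@B5}
  B6:   IN={a@B0, c@B2, d@B5}   OUT={a@B0, c@B2, d@B5}
  B7:   IN={a@B0, c@B2, d@B0, d@B5}   OUT={a@B0, c@B2, d@B7, f@B7}
  B8:   IN={a@B0, c@B2, d@B0, d@B5, d@B7, f@B7}   OUT={a@B0, c@B8, d@B0, d@B5, d@B7, f@B7}
  B9:   IN={a@B0, c@B8, d@B0, d@B5, d@B7, f@B7}   OUT={a@B0, c@B8, d@B0, d@B5, d@B7, f@B9}

Merge at B4: IN[B4] = OUT[B3] = {a@B0, c@B2, d@B3}
Applying B4's transfer function to that IN value gives OUT[B4] (row B4 above).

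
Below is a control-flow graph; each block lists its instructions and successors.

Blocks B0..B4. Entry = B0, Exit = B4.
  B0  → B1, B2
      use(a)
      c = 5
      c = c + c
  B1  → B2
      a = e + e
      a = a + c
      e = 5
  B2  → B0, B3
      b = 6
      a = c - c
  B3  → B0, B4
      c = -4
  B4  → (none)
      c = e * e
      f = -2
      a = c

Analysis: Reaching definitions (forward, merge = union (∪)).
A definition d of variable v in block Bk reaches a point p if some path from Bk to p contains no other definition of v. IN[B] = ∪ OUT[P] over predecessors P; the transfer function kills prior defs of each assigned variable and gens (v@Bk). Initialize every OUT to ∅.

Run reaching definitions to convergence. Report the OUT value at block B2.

Answer: {a@B2, b@B2, c@B0, e@B1}

Working:
Per-block solution:
  B0:   IN={a@B2, b@B2, c@B0, c@B3, e@B1}   OUT={a@B2, b@B2, c@B0, e@B1}
  B1:   IN={a@B2, b@B2, c@B0, e@B1}   OUT={a@B1, b@B2, c@B0, e@B1}
  B2:   IN={a@B1, a@B2, b@B2, c@B0, e@B1}   OUT={a@B2, b@B2, c@B0, e@B1}
  B3:   IN={a@B2, b@B2, c@B0, e@B1}   OUT={a@B2, b@B2, c@B3, e@B1}
  B4:   IN={a@B2, b@B2, c@B3, e@B1}   OUT={a@B4, b@B2, c@B4, e@B1, f@B4}

Merge at B2: IN[B2] = OUT[B0] ⊔ OUT[B1] = {a@B1, a@B2, b@B2, c@B0, e@B1}
Applying B2's transfer function to that IN value gives OUT[B2] (row B2 above).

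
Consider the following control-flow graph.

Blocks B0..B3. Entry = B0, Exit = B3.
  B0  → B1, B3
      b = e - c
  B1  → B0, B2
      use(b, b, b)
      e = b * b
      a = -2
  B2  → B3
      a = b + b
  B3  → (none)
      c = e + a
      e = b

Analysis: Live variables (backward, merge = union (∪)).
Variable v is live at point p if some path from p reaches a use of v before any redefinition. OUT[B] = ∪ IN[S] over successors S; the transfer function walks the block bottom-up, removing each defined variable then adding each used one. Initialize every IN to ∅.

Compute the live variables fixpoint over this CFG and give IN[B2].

Answer: {b, e}

Trace:
Fixpoint table:
  B0:   IN={a, c, e}   OUT={a, b, c, e}
  B1:   IN={b, c}   OUT={a, b, c, e}
  B2:   IN={b, e}   OUT={a, b, e}
  B3:   IN={a, b, e}   OUT={}

Merge at B2: OUT[B2] = IN[B3] = {a, b, e}
Applying B2's transfer function to that OUT value gives IN[B2] (row B2 above).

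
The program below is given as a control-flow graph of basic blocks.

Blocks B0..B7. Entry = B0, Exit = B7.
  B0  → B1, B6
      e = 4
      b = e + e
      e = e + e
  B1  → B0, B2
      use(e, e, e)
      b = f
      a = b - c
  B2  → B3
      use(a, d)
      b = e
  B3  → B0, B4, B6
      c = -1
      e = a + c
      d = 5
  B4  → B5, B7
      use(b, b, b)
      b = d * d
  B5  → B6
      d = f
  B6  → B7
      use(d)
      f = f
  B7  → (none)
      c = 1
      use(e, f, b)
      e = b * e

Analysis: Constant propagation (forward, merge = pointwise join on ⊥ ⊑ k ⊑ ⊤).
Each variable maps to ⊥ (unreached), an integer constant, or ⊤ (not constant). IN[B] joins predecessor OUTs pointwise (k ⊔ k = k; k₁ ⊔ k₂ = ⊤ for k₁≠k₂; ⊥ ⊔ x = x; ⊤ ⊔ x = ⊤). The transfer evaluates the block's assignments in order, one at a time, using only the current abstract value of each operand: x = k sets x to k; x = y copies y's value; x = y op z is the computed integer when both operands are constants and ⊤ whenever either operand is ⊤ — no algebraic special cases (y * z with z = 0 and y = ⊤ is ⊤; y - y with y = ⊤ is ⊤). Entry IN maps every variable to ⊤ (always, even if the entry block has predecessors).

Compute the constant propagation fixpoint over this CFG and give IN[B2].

Answer: {a: ⊤, b: ⊤, c: ⊤, d: ⊤, e: 8, f: ⊤}

Derivation:
Fixpoint table:
  B0: | IN=(all ⊤) | OUT={b:8, e:8; rest ⊤}
  B1: | IN={b:8, e:8; rest ⊤} | OUT={e:8; rest ⊤}
  B2: | IN={e:8; rest ⊤} | OUT={b:8, e:8; rest ⊤}
  B3: | IN={b:8, e:8; rest ⊤} | OUT={b:8, c:-1, d:5; rest ⊤}
  B4: | IN={b:8, c:-1, d:5; rest ⊤} | OUT={b:25, c:-1, d:5; rest ⊤}
  B5: | IN={b:25, c:-1, d:5; rest ⊤} | OUT={b:25, c:-1; rest ⊤}
  B6: | IN=(all ⊤) | OUT=(all ⊤)
  B7: | IN=(all ⊤) | OUT={c:1; rest ⊤}

Merge at B2: IN[B2] = OUT[B1] = {a: ⊤, b: ⊤, c: ⊤, d: ⊤, e: 8, f: ⊤}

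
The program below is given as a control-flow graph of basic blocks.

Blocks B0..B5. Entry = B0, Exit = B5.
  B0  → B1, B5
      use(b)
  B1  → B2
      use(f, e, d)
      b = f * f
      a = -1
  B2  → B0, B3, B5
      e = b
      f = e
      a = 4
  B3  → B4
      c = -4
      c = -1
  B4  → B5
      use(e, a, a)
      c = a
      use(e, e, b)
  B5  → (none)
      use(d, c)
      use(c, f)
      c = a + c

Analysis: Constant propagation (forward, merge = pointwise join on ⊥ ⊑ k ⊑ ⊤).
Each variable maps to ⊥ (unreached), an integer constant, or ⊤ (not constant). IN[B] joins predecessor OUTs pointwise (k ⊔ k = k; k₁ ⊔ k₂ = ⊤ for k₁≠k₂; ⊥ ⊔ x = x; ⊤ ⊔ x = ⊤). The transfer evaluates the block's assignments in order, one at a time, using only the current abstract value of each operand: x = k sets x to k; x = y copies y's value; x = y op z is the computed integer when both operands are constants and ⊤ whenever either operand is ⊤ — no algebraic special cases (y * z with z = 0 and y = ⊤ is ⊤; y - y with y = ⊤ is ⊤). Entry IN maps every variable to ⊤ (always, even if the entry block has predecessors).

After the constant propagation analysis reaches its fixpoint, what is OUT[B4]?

Answer: {a: 4, b: ⊤, c: 4, d: ⊤, e: ⊤, f: ⊤}

Trace:
Per-block solution:
  B0: | IN=(all ⊤) | OUT=(all ⊤)
  B1: | IN=(all ⊤) | OUT={a:-1; rest ⊤}
  B2: | IN={a:-1; rest ⊤} | OUT={a:4; rest ⊤}
  B3: | IN={a:4; rest ⊤} | OUT={a:4, c:-1; rest ⊤}
  B4: | IN={a:4, c:-1; rest ⊤} | OUT={a:4, c:4; rest ⊤}
  B5: | IN=(all ⊤) | OUT=(all ⊤)

Merge at B4: IN[B4] = OUT[B3] = {a: 4, b: ⊤, c: -1, d: ⊤, e: ⊤, f: ⊤}
Applying B4's transfer function to that IN value gives OUT[B4] (row B4 above).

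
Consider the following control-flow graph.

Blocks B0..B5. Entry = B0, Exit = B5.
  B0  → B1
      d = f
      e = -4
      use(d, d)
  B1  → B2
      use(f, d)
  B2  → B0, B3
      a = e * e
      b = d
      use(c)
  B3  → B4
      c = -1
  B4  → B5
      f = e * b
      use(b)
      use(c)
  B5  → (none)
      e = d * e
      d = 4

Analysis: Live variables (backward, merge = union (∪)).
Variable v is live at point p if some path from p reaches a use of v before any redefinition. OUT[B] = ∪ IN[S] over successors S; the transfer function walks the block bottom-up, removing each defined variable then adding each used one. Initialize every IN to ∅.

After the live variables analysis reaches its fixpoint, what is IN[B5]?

Answer: {d, e}

Trace:
Per-block solution:
  B0: | IN={c, f} | OUT={c, d, e, f}
  B1: | IN={c, d, e, f} | OUT={c, d, e, f}
  B2: | IN={c, d, e, f} | OUT={b, c, d, e, f}
  B3: | IN={b, d, e} | OUT={b, c, d, e}
  B4: | IN={b, c, d, e} | OUT={d, e}
  B5: | IN={d, e} | OUT={}

B5 is the boundary node: OUT[B5] = {}
Applying B5's transfer function to that OUT value gives IN[B5] (row B5 above).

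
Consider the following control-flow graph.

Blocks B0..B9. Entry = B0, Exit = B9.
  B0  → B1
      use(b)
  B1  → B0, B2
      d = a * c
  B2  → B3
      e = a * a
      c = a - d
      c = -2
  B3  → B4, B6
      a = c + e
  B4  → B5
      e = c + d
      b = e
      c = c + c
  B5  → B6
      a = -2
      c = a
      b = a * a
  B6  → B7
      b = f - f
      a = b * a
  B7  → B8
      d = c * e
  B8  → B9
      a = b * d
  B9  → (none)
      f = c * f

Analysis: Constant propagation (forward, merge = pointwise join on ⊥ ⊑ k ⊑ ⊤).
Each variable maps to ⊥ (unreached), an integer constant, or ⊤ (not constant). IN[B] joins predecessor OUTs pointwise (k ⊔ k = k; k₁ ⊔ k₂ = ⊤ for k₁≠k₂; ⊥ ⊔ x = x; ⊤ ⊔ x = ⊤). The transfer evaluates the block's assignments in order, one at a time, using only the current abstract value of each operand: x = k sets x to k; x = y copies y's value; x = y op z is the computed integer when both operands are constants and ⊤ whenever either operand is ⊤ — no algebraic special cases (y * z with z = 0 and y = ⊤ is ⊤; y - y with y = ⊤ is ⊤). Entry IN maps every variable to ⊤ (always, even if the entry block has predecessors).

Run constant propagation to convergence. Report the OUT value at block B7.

Answer: {a: ⊤, b: ⊤, c: -2, d: ⊤, e: ⊤, f: ⊤}

Working:
Per-block solution:
  B0:   IN=(all ⊤)   OUT=(all ⊤)
  B1:   IN=(all ⊤)   OUT=(all ⊤)
  B2:   IN=(all ⊤)   OUT={c:-2; rest ⊤}
  B3:   IN={c:-2; rest ⊤}   OUT={c:-2; rest ⊤}
  B4:   IN={c:-2; rest ⊤}   OUT={c:-4; rest ⊤}
  B5:   IN={c:-4; rest ⊤}   OUT={a:-2, b:4, c:-2; rest ⊤}
  B6:   IN={c:-2; rest ⊤}   OUT={c:-2; rest ⊤}
  B7:   IN={c:-2; rest ⊤}   OUT={c:-2; rest ⊤}
  B8:   IN={c:-2; rest ⊤}   OUT={c:-2; rest ⊤}
  B9:   IN={c:-2; rest ⊤}   OUT={c:-2; rest ⊤}

Merge at B7: IN[B7] = OUT[B6] = {a: ⊤, b: ⊤, c: -2, d: ⊤, e: ⊤, f: ⊤}
Applying B7's transfer function to that IN value gives OUT[B7] (row B7 above).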